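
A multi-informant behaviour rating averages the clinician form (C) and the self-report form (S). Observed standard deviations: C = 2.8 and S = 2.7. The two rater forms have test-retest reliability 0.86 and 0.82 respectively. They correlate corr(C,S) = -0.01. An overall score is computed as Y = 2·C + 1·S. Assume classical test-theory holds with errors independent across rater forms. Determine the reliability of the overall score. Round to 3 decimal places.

Var(Y) = 2²·2.8² + 2.7² + 2·[2·2.8·2.7·(-0.01)] = 38.65 − 0.3024 = 38.3476.
With uncorrelated errors the cross-covariances are all true-score covariance, so they carry over unchanged; only the diagonal terms shrink to ρᵢσᵢ².
True-score variance = [2²·2.8²·0.86 + 2.7²·0.82] − 0.3024 = 32.9474 − 0.3024 = 32.645.
Reliability = 32.645 / 38.3476 = 0.851.

0.851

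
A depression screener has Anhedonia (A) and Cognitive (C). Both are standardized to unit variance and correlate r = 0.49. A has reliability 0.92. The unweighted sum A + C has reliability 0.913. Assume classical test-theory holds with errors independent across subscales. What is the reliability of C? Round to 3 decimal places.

0.821

Var(A+C) = 2 + 2·0.49 = 2.980.
True-score variance = ρ_A + ρ_C + 2·0.49, so 0.913 = (0.92 + ρ_C + 0.98) / 2.980.
ρ_C = 0.913·2.980 − 0.92 − 0.98 = 0.821.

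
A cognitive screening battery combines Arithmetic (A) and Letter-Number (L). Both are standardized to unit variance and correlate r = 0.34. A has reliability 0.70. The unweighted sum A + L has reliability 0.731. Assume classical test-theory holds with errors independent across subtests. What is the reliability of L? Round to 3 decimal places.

0.579

Var(A+L) = 2 + 2·0.34 = 2.680.
True-score variance = ρ_A + ρ_L + 2·0.34, so 0.731 = (0.70 + ρ_L + 0.68) / 2.680.
ρ_L = 0.731·2.680 − 0.70 − 0.68 = 0.579.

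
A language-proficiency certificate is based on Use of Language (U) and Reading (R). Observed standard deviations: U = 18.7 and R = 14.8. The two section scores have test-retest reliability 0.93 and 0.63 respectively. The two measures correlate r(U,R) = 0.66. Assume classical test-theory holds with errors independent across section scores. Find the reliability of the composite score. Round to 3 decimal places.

0.887

Var(U+R) = 18.7² + 14.8² + 2·[18.7·14.8·0.66] = 568.73 + 365.323 = 934.053.
Under uncorrelated errors the observed covariances equal the true-score covariances, so only the own-variance terms attenuate.
True-score variance = [18.7²·0.93 + 14.8²·0.63] + 365.323 = 463.207 + 365.323 = 828.53.
Reliability = 828.53 / 934.053 = 0.887.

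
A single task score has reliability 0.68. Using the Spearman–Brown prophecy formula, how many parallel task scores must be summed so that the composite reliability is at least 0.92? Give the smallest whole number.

k ≥ ρ*(1−ρ₁)/(ρ₁(1−ρ*)) = 0.92·0.32 / (0.68·0.08) = 5.412.
Smallest integer k = 6.

6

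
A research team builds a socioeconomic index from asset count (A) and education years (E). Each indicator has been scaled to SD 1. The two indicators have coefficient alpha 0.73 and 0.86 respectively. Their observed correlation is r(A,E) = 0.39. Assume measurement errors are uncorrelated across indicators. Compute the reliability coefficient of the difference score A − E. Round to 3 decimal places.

Var(A−E) = 1 + 1 − 2·0.39 = 2 − 0.78 = 1.22.
Because errors are independent across components, Cov(Tᵢ,Tⱼ) = Cov(Xᵢ,Xⱼ); the off-diagonal part of the true-score variance is the same as above.
True-score variance = [0.73 + 0.86] − 0.78 = 1.59 − 0.78 = 0.81.
Reliability = 0.81 / 1.22 = 0.664.

0.664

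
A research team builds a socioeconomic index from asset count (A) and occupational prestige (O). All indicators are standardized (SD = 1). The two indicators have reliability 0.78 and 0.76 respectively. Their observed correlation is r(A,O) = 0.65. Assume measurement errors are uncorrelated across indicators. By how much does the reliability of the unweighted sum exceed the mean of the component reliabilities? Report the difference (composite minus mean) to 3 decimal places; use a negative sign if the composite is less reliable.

0.091

Var(sum) = 2 + 1.3 = 3.3; true-score variance = 1.54 + 1.3 = 2.84; composite reliability = 0.8606.
Mean component reliability = 0.7700.
Difference = 0.8606 − 0.7700 = 0.091.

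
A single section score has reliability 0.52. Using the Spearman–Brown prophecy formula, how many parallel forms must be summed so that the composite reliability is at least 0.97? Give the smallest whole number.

k ≥ ρ*(1−ρ₁)/(ρ₁(1−ρ*)) = 0.97·0.48 / (0.52·0.03) = 29.846.
Smallest integer k = 30.

30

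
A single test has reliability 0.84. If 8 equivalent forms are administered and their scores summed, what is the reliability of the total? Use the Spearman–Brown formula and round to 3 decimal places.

ρ_k = kρ / (1 + (k−1)ρ) = 8·0.84 / (1 + 7·0.84) = 6.720 / 6.880 = 0.977.

0.977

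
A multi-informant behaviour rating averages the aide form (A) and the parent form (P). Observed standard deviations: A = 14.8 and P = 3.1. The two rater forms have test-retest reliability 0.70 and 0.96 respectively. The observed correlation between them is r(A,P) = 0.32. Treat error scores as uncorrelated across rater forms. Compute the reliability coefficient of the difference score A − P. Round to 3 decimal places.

Var(A−P) = 14.8² + 3.1² − 2·14.8·3.1·0.32 = 228.65 − 29.3632 = 199.287.
With uncorrelated errors the cross-covariances are all true-score covariance, so they carry over unchanged; only the diagonal terms shrink to ρᵢσᵢ².
True-score variance = [14.8²·0.70 + 3.1²·0.96] − 29.3632 = 162.554 − 29.3632 = 133.19.
Reliability = 133.19 / 199.287 = 0.668.

0.668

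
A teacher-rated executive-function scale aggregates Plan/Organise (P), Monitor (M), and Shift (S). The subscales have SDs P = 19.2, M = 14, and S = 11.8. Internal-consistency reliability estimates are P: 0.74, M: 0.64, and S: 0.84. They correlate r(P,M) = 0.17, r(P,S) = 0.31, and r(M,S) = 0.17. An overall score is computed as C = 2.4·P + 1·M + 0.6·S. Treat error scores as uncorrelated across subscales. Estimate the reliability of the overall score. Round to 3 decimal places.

Var(C) = 2.4²·19.2² + 14² + 0.6²·11.8² + 2·[2.4·19.2·14·0.17 + 1.44·19.2·11.8·0.31 + 0.6·14·11.8·0.17] = 2369.49 + 455.314 = 2824.81.
With uncorrelated errors the cross-covariances are all true-score covariance, so they carry over unchanged; only the diagonal terms shrink to ρᵢσᵢ².
True-score variance = [2.4²·19.2²·0.74 + 14²·0.64 + 0.6²·11.8²·0.84] + 455.314 = 1738.84 + 455.314 = 2194.15.
Reliability = 2194.15 / 2824.81 = 0.777.

0.777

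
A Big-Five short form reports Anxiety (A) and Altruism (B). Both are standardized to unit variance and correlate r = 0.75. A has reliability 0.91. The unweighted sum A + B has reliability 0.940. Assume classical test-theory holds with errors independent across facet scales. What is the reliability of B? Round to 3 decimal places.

0.880

Var(A+B) = 2 + 2·0.75 = 3.500.
True-score variance = ρ_A + ρ_B + 2·0.75, so 0.940 = (0.91 + ρ_B + 1.50) / 3.500.
ρ_B = 0.940·3.500 − 0.91 − 1.50 = 0.880.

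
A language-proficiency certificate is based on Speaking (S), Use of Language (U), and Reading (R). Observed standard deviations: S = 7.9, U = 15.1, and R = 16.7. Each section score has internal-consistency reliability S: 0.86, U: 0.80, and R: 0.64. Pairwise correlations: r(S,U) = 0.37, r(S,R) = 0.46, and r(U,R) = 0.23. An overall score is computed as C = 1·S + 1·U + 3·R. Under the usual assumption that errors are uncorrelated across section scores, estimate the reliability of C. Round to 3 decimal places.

0.734

Var(C) = 7.9² + 15.1² + 3²·16.7² + 2·[7.9·15.1·0.37 + 3·7.9·16.7·0.46 + 3·15.1·16.7·0.23] = 2800.43 + 800.396 = 3600.83.
Because errors are independent across components, Cov(Tᵢ,Tⱼ) = Cov(Xᵢ,Xⱼ); the off-diagonal part of the true-score variance is the same as above.
True-score variance = [7.9²·0.86 + 15.1²·0.80 + 3²·16.7²·0.64] + 800.396 = 1842.49 + 800.396 = 2642.88.
Reliability = 2642.88 / 3600.83 = 0.734.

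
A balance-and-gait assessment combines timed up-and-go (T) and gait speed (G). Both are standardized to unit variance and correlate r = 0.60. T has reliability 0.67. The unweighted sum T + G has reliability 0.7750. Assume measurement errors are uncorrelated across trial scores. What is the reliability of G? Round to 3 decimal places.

0.610

Var(T+G) = 2 + 2·0.60 = 3.200.
True-score variance = ρ_T + ρ_G + 2·0.60, so 0.7750 = (0.67 + ρ_G + 1.20) / 3.200.
ρ_G = 0.7750·3.200 − 0.67 − 1.20 = 0.610.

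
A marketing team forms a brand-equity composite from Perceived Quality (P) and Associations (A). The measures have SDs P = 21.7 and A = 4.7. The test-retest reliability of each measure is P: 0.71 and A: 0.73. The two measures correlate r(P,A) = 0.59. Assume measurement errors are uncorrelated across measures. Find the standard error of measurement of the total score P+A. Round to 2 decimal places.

Var(total) = 492.98 + 120.348 = 613.328.
True-score variance = 350.458 + 120.348 = 470.806, so reliability = 0.7676.
Error variance = 613.328 − 470.806 = 142.522; SEM = √142.522 = 11.94.

11.94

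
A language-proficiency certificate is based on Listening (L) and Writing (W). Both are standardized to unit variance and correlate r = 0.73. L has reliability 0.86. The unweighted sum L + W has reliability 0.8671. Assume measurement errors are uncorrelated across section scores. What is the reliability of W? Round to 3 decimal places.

0.680

Var(L+W) = 2 + 2·0.73 = 3.460.
True-score variance = ρ_L + ρ_W + 2·0.73, so 0.8671 = (0.86 + ρ_W + 1.46) / 3.460.
ρ_W = 0.8671·3.460 − 0.86 − 1.46 = 0.680.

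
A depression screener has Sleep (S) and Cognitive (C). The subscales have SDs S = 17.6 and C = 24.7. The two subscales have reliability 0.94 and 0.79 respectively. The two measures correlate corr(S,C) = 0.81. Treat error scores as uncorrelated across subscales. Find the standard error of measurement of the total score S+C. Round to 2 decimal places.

12.11

Var(total) = 919.85 + 704.246 = 1624.1.
True-score variance = 773.146 + 704.246 = 1477.39, so reliability = 0.9097.
Error variance = 1624.1 − 1477.39 = 146.704; SEM = √146.704 = 12.11.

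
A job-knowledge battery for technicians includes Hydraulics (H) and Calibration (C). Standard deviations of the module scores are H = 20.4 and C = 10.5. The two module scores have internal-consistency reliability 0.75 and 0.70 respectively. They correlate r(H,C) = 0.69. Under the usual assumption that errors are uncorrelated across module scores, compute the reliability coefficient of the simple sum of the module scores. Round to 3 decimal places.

Var(H+C) = 20.4² + 10.5² + 2·[20.4·10.5·0.69] = 526.41 + 295.596 = 822.006.
Under uncorrelated errors the observed covariances equal the true-score covariances, so only the own-variance terms attenuate.
True-score variance = [20.4²·0.75 + 10.5²·0.70] + 295.596 = 389.295 + 295.596 = 684.891.
Reliability = 684.891 / 822.006 = 0.833.

0.833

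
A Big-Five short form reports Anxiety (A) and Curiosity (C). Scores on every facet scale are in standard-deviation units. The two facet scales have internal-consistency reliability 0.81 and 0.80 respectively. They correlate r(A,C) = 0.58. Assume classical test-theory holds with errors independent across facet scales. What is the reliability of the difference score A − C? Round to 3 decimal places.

Var(A−C) = 1 + 1 − 2·0.58 = 2 − 1.16 = 0.84.
Because errors are independent across components, Cov(Tᵢ,Tⱼ) = Cov(Xᵢ,Xⱼ); the off-diagonal part of the true-score variance is the same as above.
True-score variance = [0.81 + 0.80] − 1.16 = 1.61 − 1.16 = 0.45.
Reliability = 0.45 / 0.84 = 0.536.

0.536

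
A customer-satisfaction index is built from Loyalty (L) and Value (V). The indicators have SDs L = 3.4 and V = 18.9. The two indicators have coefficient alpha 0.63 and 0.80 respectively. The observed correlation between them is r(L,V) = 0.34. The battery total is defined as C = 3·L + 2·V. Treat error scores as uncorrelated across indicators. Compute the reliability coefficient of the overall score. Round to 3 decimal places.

Var(C) = 3²·3.4² + 2²·18.9² + 2·[6·3.4·18.9·0.34] = 1532.88 + 262.181 = 1795.06.
Under uncorrelated errors the observed covariances equal the true-score covariances, so only the own-variance terms attenuate.
True-score variance = [3²·3.4²·0.63 + 2²·18.9²·0.80] + 262.181 = 1208.62 + 262.181 = 1470.8.
Reliability = 1470.8 / 1795.06 = 0.819.

0.819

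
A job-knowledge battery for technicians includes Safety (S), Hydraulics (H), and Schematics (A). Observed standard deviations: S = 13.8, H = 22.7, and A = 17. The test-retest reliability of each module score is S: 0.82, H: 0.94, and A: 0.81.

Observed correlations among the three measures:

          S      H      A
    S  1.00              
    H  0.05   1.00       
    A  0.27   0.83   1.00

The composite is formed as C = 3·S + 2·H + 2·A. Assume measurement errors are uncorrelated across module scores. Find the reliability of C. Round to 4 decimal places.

0.9228

Var(C) = 3²·13.8² + 2²·22.7² + 2²·17² + 2·[6·13.8·22.7·0.05 + 6·13.8·17·0.27 + 4·22.7·17·0.83] = 4931.12 + 3510.44 = 8441.56.
With uncorrelated errors the cross-covariances are all true-score covariance, so they carry over unchanged; only the diagonal terms shrink to ρᵢσᵢ².
True-score variance = [3²·13.8²·0.82 + 2²·22.7²·0.94 + 2²·17²·0.81] + 3510.44 = 4279.3 + 3510.44 = 7789.73.
Reliability = 7789.73 / 8441.56 = 0.9228.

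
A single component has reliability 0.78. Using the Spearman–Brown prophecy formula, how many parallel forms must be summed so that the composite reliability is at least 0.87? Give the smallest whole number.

2

k ≥ ρ*(1−ρ₁)/(ρ₁(1−ρ*)) = 0.87·0.22 / (0.78·0.13) = 1.888.
Smallest integer k = 2.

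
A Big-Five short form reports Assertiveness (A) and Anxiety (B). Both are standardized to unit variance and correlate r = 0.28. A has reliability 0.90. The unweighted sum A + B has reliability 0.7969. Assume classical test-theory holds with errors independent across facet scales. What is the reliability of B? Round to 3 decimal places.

0.580

Var(A+B) = 2 + 2·0.28 = 2.560.
True-score variance = ρ_A + ρ_B + 2·0.28, so 0.7969 = (0.90 + ρ_B + 0.56) / 2.560.
ρ_B = 0.7969·2.560 − 0.90 − 0.56 = 0.580.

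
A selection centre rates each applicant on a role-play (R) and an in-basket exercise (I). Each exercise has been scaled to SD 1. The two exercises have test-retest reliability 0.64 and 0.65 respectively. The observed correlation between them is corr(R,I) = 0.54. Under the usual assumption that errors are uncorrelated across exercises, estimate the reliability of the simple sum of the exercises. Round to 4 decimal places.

Var(R+I) = 2 + 2·[0.54] = 2 + 1.08 = 3.08.
Under uncorrelated errors the observed covariances equal the true-score covariances, so only the own-variance terms attenuate.
True-score variance = [0.64 + 0.65] + 1.08 = 1.29 + 1.08 = 2.37.
Reliability = 2.37 / 3.08 = 0.7695.

0.7695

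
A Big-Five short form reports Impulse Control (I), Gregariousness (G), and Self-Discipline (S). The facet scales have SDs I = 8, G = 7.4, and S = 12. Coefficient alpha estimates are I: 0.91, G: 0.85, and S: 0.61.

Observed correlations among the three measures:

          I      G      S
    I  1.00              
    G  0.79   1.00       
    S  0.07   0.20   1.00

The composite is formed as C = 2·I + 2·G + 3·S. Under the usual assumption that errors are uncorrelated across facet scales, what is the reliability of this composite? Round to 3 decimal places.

Var(C) = 2²·8² + 2²·7.4² + 3²·12² + 2·[4·8·7.4·0.79 + 6·8·12·0.07 + 6·7.4·12·0.20] = 1771.04 + 667.904 = 2438.94.
Under uncorrelated errors the observed covariances equal the true-score covariances, so only the own-variance terms attenuate.
True-score variance = [2²·8²·0.91 + 2²·7.4²·0.85 + 3²·12²·0.61] + 667.904 = 1209.7 + 667.904 = 1877.61.
Reliability = 1877.61 / 2438.94 = 0.770.

0.770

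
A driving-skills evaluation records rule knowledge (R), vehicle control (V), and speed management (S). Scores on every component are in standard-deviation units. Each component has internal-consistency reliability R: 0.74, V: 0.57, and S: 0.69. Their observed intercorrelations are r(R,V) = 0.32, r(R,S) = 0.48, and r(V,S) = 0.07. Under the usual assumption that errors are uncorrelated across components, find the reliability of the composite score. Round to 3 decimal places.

Var(R+V+S) = 3 + 2·[0.32 + 0.48 + 0.07] = 3 + 1.74 = 4.74.
With uncorrelated errors the cross-covariances are all true-score covariance, so they carry over unchanged; only the diagonal terms shrink to ρᵢσᵢ².
True-score variance = [0.74 + 0.57 + 0.69] + 1.74 = 2 + 1.74 = 3.74.
Reliability = 3.74 / 4.74 = 0.789.

0.789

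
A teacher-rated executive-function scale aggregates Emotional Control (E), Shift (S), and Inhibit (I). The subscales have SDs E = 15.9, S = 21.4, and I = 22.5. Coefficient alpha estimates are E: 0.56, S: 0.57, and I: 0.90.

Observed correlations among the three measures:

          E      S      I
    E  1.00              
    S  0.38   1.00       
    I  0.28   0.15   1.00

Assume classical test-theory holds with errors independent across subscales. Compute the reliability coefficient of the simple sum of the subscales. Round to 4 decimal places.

0.8029

Var(E+S+I) = 15.9² + 21.4² + 22.5² + 2·[15.9·21.4·0.38 + 15.9·22.5·0.28 + 21.4·22.5·0.15] = 1217.02 + 603.388 = 1820.41.
Under uncorrelated errors the observed covariances equal the true-score covariances, so only the own-variance terms attenuate.
True-score variance = [15.9²·0.56 + 21.4²·0.57 + 22.5²·0.90] + 603.388 = 858.236 + 603.388 = 1461.62.
Reliability = 1461.62 / 1820.41 = 0.8029.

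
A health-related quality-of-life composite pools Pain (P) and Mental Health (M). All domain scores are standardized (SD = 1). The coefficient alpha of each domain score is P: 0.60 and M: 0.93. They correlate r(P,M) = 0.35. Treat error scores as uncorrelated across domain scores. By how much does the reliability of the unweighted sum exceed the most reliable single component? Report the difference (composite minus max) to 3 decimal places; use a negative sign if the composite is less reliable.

-0.104

Var(sum) = 2 + 0.7 = 2.7; true-score variance = 1.53 + 0.7 = 2.23; composite reliability = 0.8259.
Max component reliability = 0.9300.
Difference = 0.8259 − 0.9300 = -0.104.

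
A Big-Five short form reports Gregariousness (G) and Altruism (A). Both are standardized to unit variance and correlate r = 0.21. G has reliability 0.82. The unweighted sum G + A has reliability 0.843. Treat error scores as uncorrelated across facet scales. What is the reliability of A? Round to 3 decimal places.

Var(G+A) = 2 + 2·0.21 = 2.420.
True-score variance = ρ_G + ρ_A + 2·0.21, so 0.843 = (0.82 + ρ_A + 0.42) / 2.420.
ρ_A = 0.843·2.420 − 0.82 − 0.42 = 0.800.

0.800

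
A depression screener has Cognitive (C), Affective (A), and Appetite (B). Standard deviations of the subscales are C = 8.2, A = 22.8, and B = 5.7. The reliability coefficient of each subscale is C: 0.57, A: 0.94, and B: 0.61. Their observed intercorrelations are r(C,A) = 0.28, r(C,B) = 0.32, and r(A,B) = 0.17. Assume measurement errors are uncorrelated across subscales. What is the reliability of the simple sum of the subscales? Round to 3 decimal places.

Var(C+A+B) = 8.2² + 22.8² + 5.7² + 2·[8.2·22.8·0.28 + 8.2·5.7·0.32 + 22.8·5.7·0.17] = 619.57 + 178.798 = 798.368.
Under uncorrelated errors the observed covariances equal the true-score covariances, so only the own-variance terms attenuate.
True-score variance = [8.2²·0.57 + 22.8²·0.94 + 5.7²·0.61] + 178.798 = 546.795 + 178.798 = 725.593.
Reliability = 725.593 / 798.368 = 0.909.

0.909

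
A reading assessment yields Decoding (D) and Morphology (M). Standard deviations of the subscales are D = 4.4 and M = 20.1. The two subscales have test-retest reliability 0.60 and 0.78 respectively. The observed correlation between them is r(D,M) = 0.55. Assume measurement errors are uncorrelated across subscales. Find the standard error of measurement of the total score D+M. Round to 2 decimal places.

Var(total) = 423.37 + 97.284 = 520.654.
True-score variance = 326.744 + 97.284 = 424.028, so reliability = 0.8144.
Error variance = 520.654 − 424.028 = 96.6262; SEM = √96.6262 = 9.83.

9.83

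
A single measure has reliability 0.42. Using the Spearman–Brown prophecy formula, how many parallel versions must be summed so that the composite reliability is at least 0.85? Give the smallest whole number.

k ≥ ρ*(1−ρ₁)/(ρ₁(1−ρ*)) = 0.85·0.58 / (0.42·0.15) = 7.825.
Smallest integer k = 8.

8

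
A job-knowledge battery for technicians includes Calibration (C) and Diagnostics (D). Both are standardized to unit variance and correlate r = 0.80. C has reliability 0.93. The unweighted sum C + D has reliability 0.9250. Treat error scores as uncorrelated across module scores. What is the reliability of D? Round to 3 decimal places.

0.800

Var(C+D) = 2 + 2·0.80 = 3.600.
True-score variance = ρ_C + ρ_D + 2·0.80, so 0.9250 = (0.93 + ρ_D + 1.60) / 3.600.
ρ_D = 0.9250·3.600 − 0.93 − 1.60 = 0.800.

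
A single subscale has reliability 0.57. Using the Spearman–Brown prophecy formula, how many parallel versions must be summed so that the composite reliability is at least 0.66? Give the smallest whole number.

2

k ≥ ρ*(1−ρ₁)/(ρ₁(1−ρ*)) = 0.66·0.43 / (0.57·0.34) = 1.464.
Smallest integer k = 2.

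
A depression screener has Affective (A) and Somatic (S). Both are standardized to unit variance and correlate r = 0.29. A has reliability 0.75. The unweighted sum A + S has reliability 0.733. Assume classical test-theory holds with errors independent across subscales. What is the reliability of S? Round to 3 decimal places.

Var(A+S) = 2 + 2·0.29 = 2.580.
True-score variance = ρ_A + ρ_S + 2·0.29, so 0.733 = (0.75 + ρ_S + 0.58) / 2.580.
ρ_S = 0.733·2.580 − 0.75 − 0.58 = 0.561.

0.561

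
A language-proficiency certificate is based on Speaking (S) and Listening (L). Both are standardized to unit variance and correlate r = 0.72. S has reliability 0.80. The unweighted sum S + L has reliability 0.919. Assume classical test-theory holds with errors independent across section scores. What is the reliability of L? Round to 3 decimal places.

0.921

Var(S+L) = 2 + 2·0.72 = 3.440.
True-score variance = ρ_S + ρ_L + 2·0.72, so 0.919 = (0.80 + ρ_L + 1.44) / 3.440.
ρ_L = 0.919·3.440 − 0.80 − 1.44 = 0.921.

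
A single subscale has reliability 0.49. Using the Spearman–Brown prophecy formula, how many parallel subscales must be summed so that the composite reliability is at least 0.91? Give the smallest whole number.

11

k ≥ ρ*(1−ρ₁)/(ρ₁(1−ρ*)) = 0.91·0.51 / (0.49·0.09) = 10.524.
Smallest integer k = 11.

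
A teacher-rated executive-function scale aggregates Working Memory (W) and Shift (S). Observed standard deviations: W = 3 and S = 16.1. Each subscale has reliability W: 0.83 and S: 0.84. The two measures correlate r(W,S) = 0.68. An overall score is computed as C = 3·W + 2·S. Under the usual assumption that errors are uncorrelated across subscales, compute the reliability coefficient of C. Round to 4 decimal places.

0.8812

Var(C) = 3²·3² + 2²·16.1² + 2·[6·3·16.1·0.68] = 1117.84 + 394.128 = 1511.97.
Under uncorrelated errors the observed covariances equal the true-score covariances, so only the own-variance terms attenuate.
True-score variance = [3²·3²·0.83 + 2²·16.1²·0.84] + 394.128 = 938.176 + 394.128 = 1332.3.
Reliability = 1332.3 / 1511.97 = 0.8812.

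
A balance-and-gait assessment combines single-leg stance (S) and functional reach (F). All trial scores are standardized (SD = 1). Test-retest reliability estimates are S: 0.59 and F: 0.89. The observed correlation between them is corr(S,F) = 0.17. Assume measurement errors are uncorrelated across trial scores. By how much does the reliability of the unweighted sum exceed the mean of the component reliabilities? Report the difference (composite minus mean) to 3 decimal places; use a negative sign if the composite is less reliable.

0.038

Var(sum) = 2 + 0.34 = 2.34; true-score variance = 1.48 + 0.34 = 1.82; composite reliability = 0.7778.
Mean component reliability = 0.7400.
Difference = 0.7778 − 0.7400 = 0.038.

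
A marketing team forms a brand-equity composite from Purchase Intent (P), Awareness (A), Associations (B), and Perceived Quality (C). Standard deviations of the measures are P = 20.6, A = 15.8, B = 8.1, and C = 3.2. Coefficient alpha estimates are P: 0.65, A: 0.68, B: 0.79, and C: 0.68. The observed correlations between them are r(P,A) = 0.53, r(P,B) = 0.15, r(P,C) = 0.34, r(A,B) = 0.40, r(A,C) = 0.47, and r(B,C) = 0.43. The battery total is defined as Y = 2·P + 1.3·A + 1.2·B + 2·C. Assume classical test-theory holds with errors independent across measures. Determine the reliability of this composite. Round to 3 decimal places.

0.799

Var(Y) = 2²·20.6² + 1.3²·15.8² + 1.2²·8.1² + 2²·3.2² + 2·[2.6·20.6·15.8·0.53 + 2.4·20.6·8.1·0.15 + 4·20.6·3.2·0.34 + 1.56·15.8·8.1·0.40 + 2.6·15.8·3.2·0.47 + 2.4·8.1·3.2·0.43] = 2254.77 + 1533.25 = 3788.02.
With uncorrelated errors the cross-covariances are all true-score covariance, so they carry over unchanged; only the diagonal terms shrink to ρᵢσᵢ².
True-score variance = [2²·20.6²·0.65 + 1.3²·15.8²·0.68 + 1.2²·8.1²·0.79 + 2²·3.2²·0.68] + 1533.25 = 1492.71 + 1533.25 = 3025.96.
Reliability = 3025.96 / 3788.02 = 0.799.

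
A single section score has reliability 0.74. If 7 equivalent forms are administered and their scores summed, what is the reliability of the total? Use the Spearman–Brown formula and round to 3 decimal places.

ρ_k = kρ / (1 + (k−1)ρ) = 7·0.74 / (1 + 6·0.74) = 5.180 / 5.440 = 0.952.

0.952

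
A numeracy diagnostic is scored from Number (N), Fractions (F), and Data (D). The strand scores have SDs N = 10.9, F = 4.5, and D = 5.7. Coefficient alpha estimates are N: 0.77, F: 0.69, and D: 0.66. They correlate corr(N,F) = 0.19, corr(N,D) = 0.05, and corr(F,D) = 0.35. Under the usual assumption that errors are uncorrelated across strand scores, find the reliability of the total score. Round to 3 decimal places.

Var(N+F+D) = 10.9² + 4.5² + 5.7² + 2·[10.9·4.5·0.19 + 10.9·5.7·0.05 + 4.5·5.7·0.35] = 171.55 + 42.807 = 214.357.
With uncorrelated errors the cross-covariances are all true-score covariance, so they carry over unchanged; only the diagonal terms shrink to ρᵢσᵢ².
True-score variance = [10.9²·0.77 + 4.5²·0.69 + 5.7²·0.66] + 42.807 = 126.9 + 42.807 = 169.707.
Reliability = 169.707 / 214.357 = 0.792.

0.792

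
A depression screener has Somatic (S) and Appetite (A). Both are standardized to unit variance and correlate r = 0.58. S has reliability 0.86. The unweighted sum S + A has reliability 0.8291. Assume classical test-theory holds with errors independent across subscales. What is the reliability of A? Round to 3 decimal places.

0.600

Var(S+A) = 2 + 2·0.58 = 3.160.
True-score variance = ρ_S + ρ_A + 2·0.58, so 0.8291 = (0.86 + ρ_A + 1.16) / 3.160.
ρ_A = 0.8291·3.160 − 0.86 − 1.16 = 0.600.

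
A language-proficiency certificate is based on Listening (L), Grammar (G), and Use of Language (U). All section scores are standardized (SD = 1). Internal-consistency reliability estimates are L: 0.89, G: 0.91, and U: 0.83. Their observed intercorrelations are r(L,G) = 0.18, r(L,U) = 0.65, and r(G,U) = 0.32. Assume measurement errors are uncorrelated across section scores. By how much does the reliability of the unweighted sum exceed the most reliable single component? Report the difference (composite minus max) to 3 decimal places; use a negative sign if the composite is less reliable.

Var(sum) = 3 + 2.3 = 5.3; true-score variance = 2.63 + 2.3 = 4.93; composite reliability = 0.9302.
Max component reliability = 0.9100.
Difference = 0.9302 − 0.9100 = 0.020.

0.020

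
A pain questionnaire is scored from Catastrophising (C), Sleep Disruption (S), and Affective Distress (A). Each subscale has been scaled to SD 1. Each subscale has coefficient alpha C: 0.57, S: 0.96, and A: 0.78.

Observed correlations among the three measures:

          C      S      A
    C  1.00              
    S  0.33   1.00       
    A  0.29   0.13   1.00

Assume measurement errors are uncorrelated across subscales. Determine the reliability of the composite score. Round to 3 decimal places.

0.847

Var(C+S+A) = 3 + 2·[0.33 + 0.29 + 0.13] = 3 + 1.5 = 4.5.
Because errors are independent across components, Cov(Tᵢ,Tⱼ) = Cov(Xᵢ,Xⱼ); the off-diagonal part of the true-score variance is the same as above.
True-score variance = [0.57 + 0.96 + 0.78] + 1.5 = 2.31 + 1.5 = 3.81.
Reliability = 3.81 / 4.5 = 0.847.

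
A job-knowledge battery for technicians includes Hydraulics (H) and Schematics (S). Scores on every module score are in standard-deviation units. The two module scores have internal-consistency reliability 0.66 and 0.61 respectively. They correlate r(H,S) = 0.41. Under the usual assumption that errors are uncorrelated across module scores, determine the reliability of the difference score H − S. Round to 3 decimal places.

Var(H−S) = 1 + 1 − 2·0.41 = 2 − 0.82 = 1.18.
With uncorrelated errors the cross-covariances are all true-score covariance, so they carry over unchanged; only the diagonal terms shrink to ρᵢσᵢ².
True-score variance = [0.66 + 0.61] − 0.82 = 1.27 − 0.82 = 0.45.
Reliability = 0.45 / 1.18 = 0.381.

0.381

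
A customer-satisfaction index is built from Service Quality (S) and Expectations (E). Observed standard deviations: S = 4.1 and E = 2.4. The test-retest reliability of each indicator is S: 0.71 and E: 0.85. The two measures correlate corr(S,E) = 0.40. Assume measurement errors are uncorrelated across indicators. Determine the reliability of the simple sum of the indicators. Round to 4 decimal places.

Var(S+E) = 4.1² + 2.4² + 2·[4.1·2.4·0.40] = 22.57 + 7.872 = 30.442.
Under uncorrelated errors the observed covariances equal the true-score covariances, so only the own-variance terms attenuate.
True-score variance = [4.1²·0.71 + 2.4²·0.85] + 7.872 = 16.8311 + 7.872 = 24.7031.
Reliability = 24.7031 / 30.442 = 0.8115.

0.8115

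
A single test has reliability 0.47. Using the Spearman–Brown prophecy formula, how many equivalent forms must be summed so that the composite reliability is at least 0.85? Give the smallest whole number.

7

k ≥ ρ*(1−ρ₁)/(ρ₁(1−ρ*)) = 0.85·0.53 / (0.47·0.15) = 6.390.
Smallest integer k = 7.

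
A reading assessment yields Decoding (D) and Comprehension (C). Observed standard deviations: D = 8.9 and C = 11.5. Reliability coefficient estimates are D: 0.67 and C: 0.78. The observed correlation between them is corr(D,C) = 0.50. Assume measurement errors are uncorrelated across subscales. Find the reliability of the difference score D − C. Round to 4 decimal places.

Var(D−C) = 8.9² + 11.5² − 2·8.9·11.5·0.50 = 211.46 − 102.35 = 109.11.
With uncorrelated errors the cross-covariances are all true-score covariance, so they carry over unchanged; only the diagonal terms shrink to ρᵢσᵢ².
True-score variance = [8.9²·0.67 + 11.5²·0.78] − 102.35 = 156.226 − 102.35 = 53.8757.
Reliability = 53.8757 / 109.11 = 0.4938.

0.4938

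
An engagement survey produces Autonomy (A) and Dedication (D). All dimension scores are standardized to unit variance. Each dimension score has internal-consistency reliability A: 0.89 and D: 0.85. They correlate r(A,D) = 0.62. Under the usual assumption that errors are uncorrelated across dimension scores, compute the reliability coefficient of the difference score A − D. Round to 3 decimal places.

0.658

Var(A−D) = 1 + 1 − 2·0.62 = 2 − 1.24 = 0.76.
Because errors are independent across components, Cov(Tᵢ,Tⱼ) = Cov(Xᵢ,Xⱼ); the off-diagonal part of the true-score variance is the same as above.
True-score variance = [0.89 + 0.85] − 1.24 = 1.74 − 1.24 = 0.5.
Reliability = 0.5 / 0.76 = 0.658.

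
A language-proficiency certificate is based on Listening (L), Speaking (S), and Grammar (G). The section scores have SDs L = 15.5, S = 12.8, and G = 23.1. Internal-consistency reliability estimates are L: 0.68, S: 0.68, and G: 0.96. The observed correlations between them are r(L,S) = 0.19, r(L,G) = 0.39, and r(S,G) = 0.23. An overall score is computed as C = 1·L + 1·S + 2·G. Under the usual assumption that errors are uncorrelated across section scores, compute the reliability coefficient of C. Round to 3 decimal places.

0.938

Var(C) = 15.5² + 12.8² + 2²·23.1² + 2·[15.5·12.8·0.19 + 2·15.5·23.1·0.39 + 2·12.8·23.1·0.23] = 2538.53 + 905.976 = 3444.51.
Under uncorrelated errors the observed covariances equal the true-score covariances, so only the own-variance terms attenuate.
True-score variance = [15.5²·0.68 + 12.8²·0.68 + 2²·23.1²·0.96] + 905.976 = 2323.84 + 905.976 = 3229.82.
Reliability = 3229.82 / 3444.51 = 0.938.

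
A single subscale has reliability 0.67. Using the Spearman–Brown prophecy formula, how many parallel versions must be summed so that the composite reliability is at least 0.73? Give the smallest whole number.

2

k ≥ ρ*(1−ρ₁)/(ρ₁(1−ρ*)) = 0.73·0.33 / (0.67·0.27) = 1.332.
Smallest integer k = 2.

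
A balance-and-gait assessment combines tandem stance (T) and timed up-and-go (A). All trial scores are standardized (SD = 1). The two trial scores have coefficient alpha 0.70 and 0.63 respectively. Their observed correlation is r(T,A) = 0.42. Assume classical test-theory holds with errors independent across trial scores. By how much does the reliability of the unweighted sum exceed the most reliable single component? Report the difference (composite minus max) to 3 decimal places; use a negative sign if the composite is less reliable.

Var(sum) = 2 + 0.84 = 2.84; true-score variance = 1.33 + 0.84 = 2.17; composite reliability = 0.7641.
Max component reliability = 0.7000.
Difference = 0.7641 − 0.7000 = 0.064.

0.064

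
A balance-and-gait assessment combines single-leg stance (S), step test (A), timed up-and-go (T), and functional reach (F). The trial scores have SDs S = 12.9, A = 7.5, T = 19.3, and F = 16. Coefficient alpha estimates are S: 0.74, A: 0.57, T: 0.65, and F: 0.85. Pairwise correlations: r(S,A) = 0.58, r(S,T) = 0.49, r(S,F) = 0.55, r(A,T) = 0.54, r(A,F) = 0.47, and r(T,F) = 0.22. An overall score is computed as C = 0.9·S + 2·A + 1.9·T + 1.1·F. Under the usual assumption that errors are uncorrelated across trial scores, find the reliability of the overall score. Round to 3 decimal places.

Var(C) = 0.9²·12.9² + 2²·7.5² + 1.9²·19.3² + 1.1²·16² + 2·[1.8·12.9·7.5·0.58 + 1.71·12.9·19.3·0.49 + 0.99·12.9·16·0.55 + 3.8·7.5·19.3·0.54 + 2.2·7.5·16·0.47 + 2.09·19.3·16·0.22] = 2014.24 + 1970.19 = 3984.44.
Because errors are independent across components, Cov(Tᵢ,Tⱼ) = Cov(Xᵢ,Xⱼ); the off-diagonal part of the true-score variance is the same as above.
True-score variance = [0.9²·12.9²·0.74 + 2²·7.5²·0.57 + 1.9²·19.3²·0.65 + 1.1²·16²·0.85] + 1970.19 = 1365.34 + 1970.19 = 3335.53.
Reliability = 3335.53 / 3984.44 = 0.837.

0.837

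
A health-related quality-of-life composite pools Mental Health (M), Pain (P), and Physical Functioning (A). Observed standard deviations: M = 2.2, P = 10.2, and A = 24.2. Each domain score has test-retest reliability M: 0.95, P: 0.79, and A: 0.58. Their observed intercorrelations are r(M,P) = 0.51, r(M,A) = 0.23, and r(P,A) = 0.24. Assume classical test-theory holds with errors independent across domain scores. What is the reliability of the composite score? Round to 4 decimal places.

0.6884

Var(M+P+A) = 2.2² + 10.2² + 24.2² + 2·[2.2·10.2·0.51 + 2.2·24.2·0.23 + 10.2·24.2·0.24] = 694.52 + 165.862 = 860.382.
With uncorrelated errors the cross-covariances are all true-score covariance, so they carry over unchanged; only the diagonal terms shrink to ρᵢσᵢ².
True-score variance = [2.2²·0.95 + 10.2²·0.79 + 24.2²·0.58] + 165.862 = 426.461 + 165.862 = 592.323.
Reliability = 592.323 / 860.382 = 0.6884.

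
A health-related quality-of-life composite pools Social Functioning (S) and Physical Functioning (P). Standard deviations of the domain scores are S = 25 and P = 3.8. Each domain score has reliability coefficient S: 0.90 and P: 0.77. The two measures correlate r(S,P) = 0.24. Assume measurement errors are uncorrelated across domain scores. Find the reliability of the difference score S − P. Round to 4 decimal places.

0.8892

Var(S−P) = 25² + 3.8² − 2·25·3.8·0.24 = 639.44 − 45.6 = 593.84.
With uncorrelated errors the cross-covariances are all true-score covariance, so they carry over unchanged; only the diagonal terms shrink to ρᵢσᵢ².
True-score variance = [25²·0.90 + 3.8²·0.77] − 45.6 = 573.619 − 45.6 = 528.019.
Reliability = 528.019 / 593.84 = 0.8892.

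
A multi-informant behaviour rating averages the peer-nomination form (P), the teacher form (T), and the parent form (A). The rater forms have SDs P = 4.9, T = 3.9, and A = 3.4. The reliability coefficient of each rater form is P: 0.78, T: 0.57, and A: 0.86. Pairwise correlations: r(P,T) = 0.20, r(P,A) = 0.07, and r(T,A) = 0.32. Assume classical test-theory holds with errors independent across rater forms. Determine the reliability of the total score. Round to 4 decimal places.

Var(P+T+A) = 4.9² + 3.9² + 3.4² + 2·[4.9·3.9·0.20 + 4.9·3.4·0.07 + 3.9·3.4·0.32] = 50.78 + 18.4628 = 69.2428.
With uncorrelated errors the cross-covariances are all true-score covariance, so they carry over unchanged; only the diagonal terms shrink to ρᵢσᵢ².
True-score variance = [4.9²·0.78 + 3.9²·0.57 + 3.4²·0.86] + 18.4628 = 37.3391 + 18.4628 = 55.8019.
Reliability = 55.8019 / 69.2428 = 0.8059.

0.8059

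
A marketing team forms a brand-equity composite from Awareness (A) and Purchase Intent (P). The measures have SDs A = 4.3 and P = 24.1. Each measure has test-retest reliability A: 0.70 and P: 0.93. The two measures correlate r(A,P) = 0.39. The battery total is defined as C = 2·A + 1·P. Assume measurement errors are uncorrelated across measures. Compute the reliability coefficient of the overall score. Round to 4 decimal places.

0.9230

Var(C) = 2²·4.3² + 24.1² + 2·[2·4.3·24.1·0.39] = 654.77 + 161.663 = 816.433.
Because errors are independent across components, Cov(Tᵢ,Tⱼ) = Cov(Xᵢ,Xⱼ); the off-diagonal part of the true-score variance is the same as above.
True-score variance = [2²·4.3²·0.70 + 24.1²·0.93] + 161.663 = 591.925 + 161.663 = 753.588.
Reliability = 753.588 / 816.433 = 0.9230.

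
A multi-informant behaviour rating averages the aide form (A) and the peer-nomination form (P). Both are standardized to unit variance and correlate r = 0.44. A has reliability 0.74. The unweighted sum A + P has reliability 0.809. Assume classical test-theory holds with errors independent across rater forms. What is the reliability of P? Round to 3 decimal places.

Var(A+P) = 2 + 2·0.44 = 2.880.
True-score variance = ρ_A + ρ_P + 2·0.44, so 0.809 = (0.74 + ρ_P + 0.88) / 2.880.
ρ_P = 0.809·2.880 − 0.74 − 0.88 = 0.710.

0.710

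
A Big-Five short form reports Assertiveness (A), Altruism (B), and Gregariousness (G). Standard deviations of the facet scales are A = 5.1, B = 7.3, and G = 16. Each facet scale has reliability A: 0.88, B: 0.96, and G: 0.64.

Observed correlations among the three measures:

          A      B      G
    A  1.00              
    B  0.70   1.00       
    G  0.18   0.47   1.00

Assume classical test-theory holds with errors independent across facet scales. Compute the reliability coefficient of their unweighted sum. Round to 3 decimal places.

Var(A+B+G) = 5.1² + 7.3² + 16² + 2·[5.1·7.3·0.70 + 5.1·16·0.18 + 7.3·16·0.47] = 335.3 + 191.29 = 526.59.
Because errors are independent across components, Cov(Tᵢ,Tⱼ) = Cov(Xᵢ,Xⱼ); the off-diagonal part of the true-score variance is the same as above.
True-score variance = [5.1²·0.88 + 7.3²·0.96 + 16²·0.64] + 191.29 = 237.887 + 191.29 = 429.177.
Reliability = 429.177 / 526.59 = 0.815.

0.815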